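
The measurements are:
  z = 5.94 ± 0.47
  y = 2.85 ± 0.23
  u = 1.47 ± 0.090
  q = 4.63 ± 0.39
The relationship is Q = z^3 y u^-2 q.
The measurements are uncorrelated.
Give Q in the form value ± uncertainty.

1280 ± 373

For a monomial Q ∝ z^3, y, u^-2, q, fractional errors add in quadrature:
  (3·δz/z)² = (3×0.0791)² = 0.0563;  (1·δy/y)² = (1×0.0807)² = 0.00651;  (-2·δu/u)² = (-2×0.0612)² = 0.0150;  (1·δq/q)² = (1×0.0842)² = 0.00710
δQ/Q = √(0.0849) = 0.291
Q = 1280, so δQ = 0.291 × 1280 = 373.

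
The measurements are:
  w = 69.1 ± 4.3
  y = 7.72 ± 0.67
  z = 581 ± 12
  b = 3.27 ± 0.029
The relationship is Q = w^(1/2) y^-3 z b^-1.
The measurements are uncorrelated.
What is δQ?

0.845

Each factor contributes (exponent × relative error)² to (δQ/Q)²:
  (½·δw/w)² = (0.5×0.0622)² = 0.000968;  (-3·δy/y)² = (-3×0.0868)² = 0.0678;  (1·δz/z)² = (1×0.0207)² = 0.000427;  (-1·δb/b)² = (-1×0.00887)² = 7.87e-05
δQ/Q = √(0.0693) = 0.263
Q = 3.21, so δQ = 0.263 × 3.21 = 0.845.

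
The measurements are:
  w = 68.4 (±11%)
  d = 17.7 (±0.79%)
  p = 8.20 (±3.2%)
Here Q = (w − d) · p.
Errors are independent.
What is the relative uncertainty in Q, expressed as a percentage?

15.2%

Let u = w − d = 50.7. δu = √(δw² + δd²) = √(56.6 + 0.0196) = 7.53, so δu/u = 0.148.
Q is then a monomial in u, p:
δQ/Q = √((δu/u)² + (1·δp/p)²) = √(0.0220 + 0.00102) = 0.152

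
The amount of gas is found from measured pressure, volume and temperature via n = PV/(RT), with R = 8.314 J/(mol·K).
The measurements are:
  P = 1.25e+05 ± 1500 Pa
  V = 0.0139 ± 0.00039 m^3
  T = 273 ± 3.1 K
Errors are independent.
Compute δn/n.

Since n is a product/quotient, work with relative uncertainties:
  (1·δP/P)² = (1×0.0120)² = 0.000144;  (1·δV/V)² = (1×0.0281)² = 0.000787;  (-1·δT/T)² = (-1×0.0114)² = 0.000129
δn/n = √(0.00106) = 0.0326

0.0326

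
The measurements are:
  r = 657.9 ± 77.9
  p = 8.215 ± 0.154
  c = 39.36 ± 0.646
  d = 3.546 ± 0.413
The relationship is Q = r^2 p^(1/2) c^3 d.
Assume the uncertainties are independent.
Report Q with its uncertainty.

Q is a product of powers, so relative uncertainties combine in quadrature:
  (2·δr/r)² = (2×0.118)² = 0.0561;  (½·δp/p)² = (0.5×0.0187)² = 8.79e-05;  (3·δc/c)² = (3×0.0164)² = 0.00242;  (1·δd/d)² = (1×0.116)² = 0.0136
δQ/Q = √(0.0722) = 0.269
Q = 2.682e+11, so δQ = 0.269 × 2.682e+11 = 7.21e+10.

(2.682 ± 0.721) × 10^11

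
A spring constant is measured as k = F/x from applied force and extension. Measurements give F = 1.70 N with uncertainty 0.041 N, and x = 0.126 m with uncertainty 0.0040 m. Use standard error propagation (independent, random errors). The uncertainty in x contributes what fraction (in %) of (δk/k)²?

63.4%

(δk/k)² = (1·δF/F)² + (-1·δx/x)²
  F term: (1×0.0241)² = 0.000582
  x term: (-1×0.0317)² = 0.00101
Total = 0.00159. Share from x = 0.00101/0.00159 = 0.634.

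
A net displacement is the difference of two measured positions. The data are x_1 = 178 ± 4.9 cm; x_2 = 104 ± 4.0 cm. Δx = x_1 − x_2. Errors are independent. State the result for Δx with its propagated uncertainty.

For a sum/difference, combine absolute errors in quadrature:
  (δx_1)² = 24.0;  (δx_2)² = 16.0
δΔx = √(40.0) = 6.33 cm
Δx = 74.0 cm.

74.0 ± 6.33 cm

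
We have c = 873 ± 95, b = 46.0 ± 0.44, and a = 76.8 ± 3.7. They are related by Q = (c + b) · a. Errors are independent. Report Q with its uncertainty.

70600 ± 8050

Let u = c + b = 919. δu = √(δc² + δb²) = √(9020 + 0.194) = 95.0, so δu/u = 0.103.
Q is then a monomial in u, a:
δQ/Q = √((δu/u)² + (1·δa/a)²) = √(0.0107 + 0.00232) = 0.114
Q = 70600, so δQ = 0.114 × 70600 = 8050.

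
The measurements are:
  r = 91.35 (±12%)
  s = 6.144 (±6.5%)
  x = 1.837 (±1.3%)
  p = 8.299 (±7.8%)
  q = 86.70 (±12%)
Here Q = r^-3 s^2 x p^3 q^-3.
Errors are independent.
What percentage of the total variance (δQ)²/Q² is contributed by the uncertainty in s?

5.11%

(δQ/Q)² = (-3·δr/r)² + (2·δs/s)² + (1·δx/x)² + (3·δp/p)² + (-3·δq/q)²
  r term: (-3×0.120)² = 0.130
  s term: (2×0.0650)² = 0.0169
  x term: (1×0.0130)² = 0.000169
  p term: (3×0.0780)² = 0.0548
  q term: (-3×0.120)² = 0.130
Total = 0.331. Share from s = 0.0169/0.331 = 0.0511.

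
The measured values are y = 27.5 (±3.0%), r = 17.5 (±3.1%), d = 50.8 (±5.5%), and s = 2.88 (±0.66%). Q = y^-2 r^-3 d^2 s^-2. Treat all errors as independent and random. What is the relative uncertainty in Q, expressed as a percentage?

15.7%

Relative error in a monomial: (δQ/Q)² = Σ (nᵢ · δxᵢ/xᵢ)².
  (-2·δy/y)² = (-2×0.0300)² = 0.00360;  (-3·δr/r)² = (-3×0.0310)² = 0.00865;  (2·δd/d)² = (2×0.0550)² = 0.0121;  (-2·δs/s)² = (-2×0.00660)² = 0.000174
δQ/Q = √(0.0245) = 0.157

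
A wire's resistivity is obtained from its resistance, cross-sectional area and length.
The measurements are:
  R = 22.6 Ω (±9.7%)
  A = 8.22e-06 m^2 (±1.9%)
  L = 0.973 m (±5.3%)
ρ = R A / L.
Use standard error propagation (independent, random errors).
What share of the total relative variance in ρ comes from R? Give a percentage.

(δρ/ρ)² = (1·δR/R)² + (1·δA/A)² + (-1·δL/L)²
  R term: (1×0.0970)² = 0.00941
  A term: (1×0.0190)² = 0.000361
  L term: (-1×0.0530)² = 0.00281
Total = 0.0126. Share from R = 0.00941/0.0126 = 0.748.

74.8%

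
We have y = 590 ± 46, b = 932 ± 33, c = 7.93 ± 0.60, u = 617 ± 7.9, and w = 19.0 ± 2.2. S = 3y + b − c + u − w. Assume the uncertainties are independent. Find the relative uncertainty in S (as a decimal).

Absolute uncertainties add in quadrature for a linear combination:
  (3·δy)² = 19000;  (δb)² = 1090;  (δc)² = 0.360;  (δu)² = 62.4;  (δw)² = 4.84
δS = √(20200) = 142
S = 3290, so δS/S = 142/3290 = 0.0432.

0.0432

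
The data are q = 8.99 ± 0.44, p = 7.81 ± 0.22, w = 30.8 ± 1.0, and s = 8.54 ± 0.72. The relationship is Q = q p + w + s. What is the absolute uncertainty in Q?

Let h = q·p = 70.2. δh/h = √((1·δq/q)² + (1·δp/p)²) = √(0.00240 + 0.000793) = 0.0565, so δh = 3.96.
Q = h + w + s: δQ = √(δh² + δw² + δs²) = √(15.7 + 1.00 + 0.518) = 4.15

4.15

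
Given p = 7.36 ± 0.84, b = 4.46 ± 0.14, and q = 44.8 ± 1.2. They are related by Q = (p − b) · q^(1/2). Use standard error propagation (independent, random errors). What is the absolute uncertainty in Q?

Let u = p − b = 2.90. δu = √(δp² + δb²) = √(0.706 + 0.0196) = 0.852, so δu/u = 0.294.
Q is then a monomial in u, q:
δQ/Q = √((δu/u)² + (½·δq/q)²) = √(0.0862 + 0.000179) = 0.294
Q = 19.4, so δQ = 0.294 × 19.4 = 5.71.

5.71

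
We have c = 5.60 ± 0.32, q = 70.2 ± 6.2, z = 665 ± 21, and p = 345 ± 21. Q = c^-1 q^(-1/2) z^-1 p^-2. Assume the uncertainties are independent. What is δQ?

For a monomial Q ∝ c^-1, q^(-1/2), z^-1, p^-2, fractional errors add in quadrature:
  (-1·δc/c)² = (-1×0.0571)² = 0.00327;  (−½·δq/q)² = (-0.5×0.0883)² = 0.00195;  (-1·δz/z)² = (-1×0.0316)² = 0.000997;  (-2·δp/p)² = (-2×0.0609)² = 0.0148
δQ/Q = √(0.0210) = 0.145
Q = 2.69e-10, so δQ = 0.145 × 2.69e-10 = 3.91e-11.

3.91e-11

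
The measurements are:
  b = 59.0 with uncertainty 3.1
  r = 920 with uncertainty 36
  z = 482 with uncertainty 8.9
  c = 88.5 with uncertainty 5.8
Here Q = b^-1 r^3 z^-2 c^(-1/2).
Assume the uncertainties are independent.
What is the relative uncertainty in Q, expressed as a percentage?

Q is a product of powers, so relative uncertainties combine in quadrature:
  (-1·δb/b)² = (-1×0.0525)² = 0.00276;  (3·δr/r)² = (3×0.0391)² = 0.0138;  (-2·δz/z)² = (-2×0.0185)² = 0.00136;  (−½·δc/c)² = (-0.5×0.0655)² = 0.00107
δQ/Q = √(0.0190) = 0.138

13.8%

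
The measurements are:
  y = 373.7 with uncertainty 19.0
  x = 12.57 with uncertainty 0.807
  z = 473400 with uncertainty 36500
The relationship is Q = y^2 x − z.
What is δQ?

Let p = y^2·x = 1.755e+06. δp/p = √((2·δy/y)² + (1·δx/x)²) = √(0.0103 + 0.00412) = 0.120, so δp = 2.11e+05.
Q = p − z: δQ = √(δp² + δz²) = √(4.46e+10 + 1.33e+09) = 2.14e+05

2.14e+05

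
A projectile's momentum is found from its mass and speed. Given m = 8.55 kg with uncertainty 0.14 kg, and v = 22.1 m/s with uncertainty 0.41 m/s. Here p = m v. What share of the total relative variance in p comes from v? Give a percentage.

(δp/p)² = (1·δm/m)² + (1·δv/v)²
  m term: (1×0.0164)² = 0.000268
  v term: (1×0.0186)² = 0.000344
Total = 0.000612. Share from v = 0.000344/0.000612 = 0.562.

56.2%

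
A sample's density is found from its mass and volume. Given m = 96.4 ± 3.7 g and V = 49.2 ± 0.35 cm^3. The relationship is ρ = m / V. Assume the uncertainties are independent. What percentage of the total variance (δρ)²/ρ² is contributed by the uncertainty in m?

96.7%

(δρ/ρ)² = (1·δm/m)² + (-1·δV/V)²
  m term: (1×0.0384)² = 0.00147
  V term: (-1×0.00711)² = 5.06e-05
Total = 0.00152. Share from m = 0.00147/0.00152 = 0.967.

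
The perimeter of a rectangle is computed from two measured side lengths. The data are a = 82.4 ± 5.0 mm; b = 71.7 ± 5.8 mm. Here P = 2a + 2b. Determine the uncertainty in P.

15.3 mm

Absolute uncertainties add in quadrature for a linear combination:
  (2·δa)² = 100;  (2·δb)² = 135
δP = √(235) = 15.3 mm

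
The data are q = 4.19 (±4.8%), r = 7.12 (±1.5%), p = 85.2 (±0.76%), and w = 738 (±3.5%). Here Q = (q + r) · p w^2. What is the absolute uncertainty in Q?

3.84e+07

Let u = q + r = 11.3. δu = √(δq² + δr²) = √(0.0404 + 0.0114) = 0.228, so δu/u = 0.0201.
Q is then a monomial in u, p, w:
δQ/Q = √((δu/u)² + (1·δp/p)² + (2·δw/w)²) = √(0.000405 + 5.78e-05 + 0.00490) = 0.0732
Q = 5.25e+08, so δQ = 0.0732 × 5.25e+08 = 3.84e+07.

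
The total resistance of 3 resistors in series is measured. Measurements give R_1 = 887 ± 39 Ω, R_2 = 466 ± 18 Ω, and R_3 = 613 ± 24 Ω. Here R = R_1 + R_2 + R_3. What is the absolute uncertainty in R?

49.2 Ω

Absolute uncertainties add in quadrature for a linear combination:
  (δR_1)² = 1520;  (δR_2)² = 324;  (δR_3)² = 576
δR = √(2420) = 49.2 Ω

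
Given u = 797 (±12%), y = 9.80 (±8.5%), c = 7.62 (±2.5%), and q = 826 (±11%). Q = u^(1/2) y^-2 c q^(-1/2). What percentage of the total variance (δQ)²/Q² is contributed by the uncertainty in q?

(δQ/Q)² = (½·δu/u)² + (-2·δy/y)² + (1·δc/c)² + (−½·δq/q)²
  u term: (0.5×0.120)² = 0.00360
  y term: (-2×0.0850)² = 0.0289
  c term: (1×0.0250)² = 0.000625
  q term: (-0.5×0.110)² = 0.00302
Total = 0.0362. Share from q = 0.00302/0.0362 = 0.0837.

8.37%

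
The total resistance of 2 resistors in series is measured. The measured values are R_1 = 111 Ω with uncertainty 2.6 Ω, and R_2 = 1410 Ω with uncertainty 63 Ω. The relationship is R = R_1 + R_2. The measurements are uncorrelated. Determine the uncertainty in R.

For a sum/difference, combine absolute errors in quadrature:
  (δR_1)² = 6.76;  (δR_2)² = 3970
δR = √(3980) = 63.1 Ω

63.1 Ω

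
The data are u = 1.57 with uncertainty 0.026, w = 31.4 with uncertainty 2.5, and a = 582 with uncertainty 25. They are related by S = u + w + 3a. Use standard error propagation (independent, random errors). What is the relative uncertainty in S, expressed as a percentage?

For a sum/difference, combine absolute errors in quadrature:
  (δu)² = 0.000676;  (δw)² = 6.25;  (3·δa)² = 5620
δS = √(5630) = 75.0
S = 1780, so δS/S = 75.0/1780 = 0.0422.

4.22%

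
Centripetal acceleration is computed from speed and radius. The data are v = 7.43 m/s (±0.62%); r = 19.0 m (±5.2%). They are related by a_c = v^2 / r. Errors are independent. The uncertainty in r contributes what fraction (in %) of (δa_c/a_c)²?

(δa_c/a_c)² = (2·δv/v)² + (-1·δr/r)²
  v term: (2×0.00620)² = 0.000154
  r term: (-1×0.0520)² = 0.00270
Total = 0.00286. Share from r = 0.00270/0.00286 = 0.946.

94.6%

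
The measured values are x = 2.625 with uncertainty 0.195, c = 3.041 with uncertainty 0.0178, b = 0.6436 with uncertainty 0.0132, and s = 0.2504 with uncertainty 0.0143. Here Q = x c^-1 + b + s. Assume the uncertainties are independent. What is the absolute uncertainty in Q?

0.0672

Let p = x·c^-1 = 0.8632. δp/p = √((1·δx/x)² + (-1·δc/c)²) = √(0.00552 + 3.43e-05) = 0.0745, so δp = 0.0643.
Q = p + b + s: δQ = √(δp² + δb² + δs²) = √(0.00414 + 0.000174 + 0.000204) = 0.0672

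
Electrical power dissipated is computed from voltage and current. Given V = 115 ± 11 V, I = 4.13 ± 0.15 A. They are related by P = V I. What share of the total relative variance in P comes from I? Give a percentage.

12.6%

(δP/P)² = (1·δV/V)² + (1·δI/I)²
  V term: (1×0.0957)² = 0.00915
  I term: (1×0.0363)² = 0.00132
Total = 0.0105. Share from I = 0.00132/0.0105 = 0.126.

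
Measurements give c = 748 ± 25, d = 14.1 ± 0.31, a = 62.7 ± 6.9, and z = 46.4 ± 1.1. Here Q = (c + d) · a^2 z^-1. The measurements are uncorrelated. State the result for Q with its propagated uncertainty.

64600 ± 14400

Let u = c + d = 762. δu = √(δc² + δd²) = √(625 + 0.0961) = 25.0, so δu/u = 0.0328.
Q is then a monomial in u, a, z:
δQ/Q = √((δu/u)² + (2·δa/a)² + (-1·δz/z)²) = √(0.00108 + 0.0484 + 0.000562) = 0.224
Q = 64600, so δQ = 0.224 × 64600 = 14400.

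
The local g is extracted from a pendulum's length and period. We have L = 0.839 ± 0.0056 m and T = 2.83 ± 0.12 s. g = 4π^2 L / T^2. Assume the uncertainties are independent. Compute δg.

0.352 m/s^2

g is a product of powers, so relative uncertainties combine in quadrature:
  (1·δL/L)² = (1×0.00667)² = 4.46e-05;  (-2·δT/T)² = (-2×0.0424)² = 0.00719
δg/g = √(0.00724) = 0.0851
g = 4.14 m/s^2, so δg = 0.0851 × 4.14 = 0.352 m/s^2.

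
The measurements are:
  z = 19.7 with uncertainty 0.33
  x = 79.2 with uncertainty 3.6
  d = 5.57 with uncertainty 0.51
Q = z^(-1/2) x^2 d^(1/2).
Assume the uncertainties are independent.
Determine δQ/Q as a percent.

Relative error in a monomial: (δQ/Q)² = Σ (nᵢ · δxᵢ/xᵢ)².
  (−½·δz/z)² = (-0.5×0.0168)² = 7.02e-05;  (2·δx/x)² = (2×0.0455)² = 0.00826;  (½·δd/d)² = (0.5×0.0916)² = 0.00210
δQ/Q = √(0.0104) = 0.102

10.2%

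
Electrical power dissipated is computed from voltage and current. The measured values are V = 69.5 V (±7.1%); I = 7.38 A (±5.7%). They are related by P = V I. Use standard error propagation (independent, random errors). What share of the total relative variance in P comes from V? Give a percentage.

(δP/P)² = (1·δV/V)² + (1·δI/I)²
  V term: (1×0.0710)² = 0.00504
  I term: (1×0.0570)² = 0.00325
Total = 0.00829. Share from V = 0.00504/0.00829 = 0.608.

60.8%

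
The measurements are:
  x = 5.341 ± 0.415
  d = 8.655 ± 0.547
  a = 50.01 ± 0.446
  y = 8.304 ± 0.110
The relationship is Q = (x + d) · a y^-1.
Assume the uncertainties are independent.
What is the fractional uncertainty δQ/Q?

Let u = x + d = 14.00. δu = √(δx² + δd²) = √(0.172 + 0.299) = 0.687, so δu/u = 0.0491.
Q is then a monomial in u, a, y:
δQ/Q = √((δu/u)² + (1·δa/a)² + (-1·δy/y)²) = √(0.00241 + 7.95e-05 + 0.000175) = 0.0516

0.0516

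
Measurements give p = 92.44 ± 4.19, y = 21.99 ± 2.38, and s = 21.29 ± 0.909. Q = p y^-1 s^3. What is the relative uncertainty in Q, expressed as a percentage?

17.4%

For a monomial Q ∝ p, y^-1, s^3, fractional errors add in quadrature:
  (1·δp/p)² = (1×0.0453)² = 0.00205;  (-1·δy/y)² = (-1×0.108)² = 0.0117;  (3·δs/s)² = (3×0.0427)² = 0.0164
δQ/Q = √(0.0302) = 0.174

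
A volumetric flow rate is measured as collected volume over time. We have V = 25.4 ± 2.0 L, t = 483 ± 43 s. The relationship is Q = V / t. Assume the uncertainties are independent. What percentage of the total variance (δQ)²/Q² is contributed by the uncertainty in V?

43.9%

(δQ/Q)² = (1·δV/V)² + (-1·δt/t)²
  V term: (1×0.0787)² = 0.00620
  t term: (-1×0.0890)² = 0.00793
Total = 0.0141. Share from V = 0.00620/0.0141 = 0.439.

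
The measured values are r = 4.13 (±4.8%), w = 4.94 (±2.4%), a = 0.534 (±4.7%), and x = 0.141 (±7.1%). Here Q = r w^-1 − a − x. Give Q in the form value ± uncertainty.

Let p = r·w^-1 = 0.836. δp/p = √((1·δr/r)² + (-1·δw/w)²) = √(0.00230 + 0.000576) = 0.0537, so δp = 0.0449.
Q = p − a − x: δQ = √(δp² + δa² + δx²) = √(0.00201 + 0.000630 + 0.000100) = 0.0524
Q = 0.161.

0.161 ± 0.0524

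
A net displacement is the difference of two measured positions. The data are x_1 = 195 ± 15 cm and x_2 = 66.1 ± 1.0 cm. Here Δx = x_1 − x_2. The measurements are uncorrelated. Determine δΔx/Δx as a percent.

Each term contributes (cᵢ δxᵢ)² to (δΔx)²:
  (δx_1)² = 225;  (δx_2)² = 1.00
δΔx = √(226) = 15.0 cm
Δx = 129 cm, so δΔx/Δx = 15.0/129 = 0.117.

11.7%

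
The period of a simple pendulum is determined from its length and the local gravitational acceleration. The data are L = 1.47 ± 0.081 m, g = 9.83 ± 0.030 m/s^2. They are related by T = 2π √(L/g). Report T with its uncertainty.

2.43 ± 0.0670 s

T is a product of powers, so relative uncertainties combine in quadrature:
  (½·δL/L)² = (0.5×0.0551)² = 0.000759;  (−½·δg/g)² = (-0.5×0.00305)² = 2.33e-06
δT/T = √(0.000761) = 0.0276
T = 2.43 s, so δT = 0.0276 × 2.43 = 0.0670 s.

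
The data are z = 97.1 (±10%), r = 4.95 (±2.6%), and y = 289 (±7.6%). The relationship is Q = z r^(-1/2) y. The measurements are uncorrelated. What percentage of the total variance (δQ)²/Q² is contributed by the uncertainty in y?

(δQ/Q)² = (1·δz/z)² + (−½·δr/r)² + (1·δy/y)²
  z term: (1×0.100)² = 0.0100
  r term: (-0.5×0.0260)² = 0.000169
  y term: (1×0.0760)² = 0.00578
Total = 0.0159. Share from y = 0.00578/0.0159 = 0.362.

36.2%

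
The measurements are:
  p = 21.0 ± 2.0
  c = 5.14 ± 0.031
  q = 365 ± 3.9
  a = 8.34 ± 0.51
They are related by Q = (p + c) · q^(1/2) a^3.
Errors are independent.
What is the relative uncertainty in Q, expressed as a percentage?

Let u = p + c = 26.1. δu = √(δp² + δc²) = √(4.00 + 0.000961) = 2.00, so δu/u = 0.0765.
Q is then a monomial in u, q, a:
δQ/Q = √((δu/u)² + (½·δq/q)² + (3·δa/a)²) = √(0.00586 + 2.85e-05 + 0.0337) = 0.199

19.9%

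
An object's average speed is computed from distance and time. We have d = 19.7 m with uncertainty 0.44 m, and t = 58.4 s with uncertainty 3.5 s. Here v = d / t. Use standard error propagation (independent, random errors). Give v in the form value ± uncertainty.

0.337 ± 0.0216 m/s

v is a product of powers, so relative uncertainties combine in quadrature:
  (1·δd/d)² = (1×0.0223)² = 0.000499;  (-1·δt/t)² = (-1×0.0599)² = 0.00359
δv/v = √(0.00409) = 0.0640
v = 0.337 m/s, so δv = 0.0640 × 0.337 = 0.0216 m/s.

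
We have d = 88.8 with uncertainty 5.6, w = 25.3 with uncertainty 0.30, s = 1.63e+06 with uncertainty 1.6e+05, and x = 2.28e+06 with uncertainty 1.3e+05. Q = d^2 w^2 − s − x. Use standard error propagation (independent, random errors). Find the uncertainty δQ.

6.8e+05

Let p = d^2·w^2 = 5.05e+06. δp/p = √((2·δd/d)² + (2·δw/w)²) = √(0.0159 + 0.000562) = 0.128, so δp = 6.48e+05.
Q = p − s − x: δQ = √(δp² + δs² + δx²) = √(4.2e+11 + 2.56e+10 + 1.69e+10) = 6.8e+05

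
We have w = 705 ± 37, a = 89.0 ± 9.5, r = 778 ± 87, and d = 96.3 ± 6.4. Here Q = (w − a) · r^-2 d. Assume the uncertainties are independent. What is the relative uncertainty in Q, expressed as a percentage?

Let u = w − a = 616. δu = √(δw² + δa²) = √(1370 + 90.2) = 38.2, so δu/u = 0.0620.
Q is then a monomial in u, r, d:
δQ/Q = √((δu/u)² + (-2·δr/r)² + (1·δd/d)²) = √(0.00385 + 0.0500 + 0.00442) = 0.241

24.1%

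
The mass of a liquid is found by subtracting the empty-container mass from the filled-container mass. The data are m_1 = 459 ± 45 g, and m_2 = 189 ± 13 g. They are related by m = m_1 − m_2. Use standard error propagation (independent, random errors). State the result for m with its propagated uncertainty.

For a sum/difference, combine absolute errors in quadrature:
  (δm_1)² = 2020;  (δm_2)² = 169
δm = √(2190) = 46.8 g
m = 270 g.

270 ± 46.8 g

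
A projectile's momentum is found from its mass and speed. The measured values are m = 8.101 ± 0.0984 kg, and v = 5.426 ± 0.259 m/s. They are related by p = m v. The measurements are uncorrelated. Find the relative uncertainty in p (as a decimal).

0.0493

Each factor contributes (exponent × relative error)² to (δp/p)²:
  (1·δm/m)² = (1×0.0121)² = 0.000148;  (1·δv/v)² = (1×0.0477)² = 0.00228
δp/p = √(0.00243) = 0.0493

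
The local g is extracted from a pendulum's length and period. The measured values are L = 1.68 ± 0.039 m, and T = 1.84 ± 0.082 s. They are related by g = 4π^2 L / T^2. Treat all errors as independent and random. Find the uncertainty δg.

1.80 m/s^2

g is a product of powers, so relative uncertainties combine in quadrature:
  (1·δL/L)² = (1×0.0232)² = 0.000539;  (-2·δT/T)² = (-2×0.0446)² = 0.00794
δg/g = √(0.00848) = 0.0921
g = 19.6 m/s^2, so δg = 0.0921 × 19.6 = 1.80 m/s^2.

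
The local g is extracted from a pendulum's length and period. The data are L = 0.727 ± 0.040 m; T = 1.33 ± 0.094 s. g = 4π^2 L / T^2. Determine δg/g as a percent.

For a monomial g ∝ L, T^-2, fractional errors add in quadrature:
  (1·δL/L)² = (1×0.0550)² = 0.00303;  (-2·δT/T)² = (-2×0.0707)² = 0.0200
δg/g = √(0.0230) = 0.152

15.2%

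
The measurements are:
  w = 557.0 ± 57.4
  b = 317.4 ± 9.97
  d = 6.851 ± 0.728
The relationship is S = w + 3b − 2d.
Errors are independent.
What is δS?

64.7

Sums and differences: (δS)² = Σ (cᵢ δxᵢ)².
  (δw)² = 3290;  (3·δb)² = 895;  (2·δd)² = 2.12
δS = √(4190) = 64.7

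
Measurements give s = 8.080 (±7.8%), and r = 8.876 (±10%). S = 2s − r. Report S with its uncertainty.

For a sum/difference, combine absolute errors in quadrature:
  (2·δs)² = 1.59;  (δr)² = 0.788
δS = √(2.38) = 1.54
S = 7.284.

7.284 ± 1.54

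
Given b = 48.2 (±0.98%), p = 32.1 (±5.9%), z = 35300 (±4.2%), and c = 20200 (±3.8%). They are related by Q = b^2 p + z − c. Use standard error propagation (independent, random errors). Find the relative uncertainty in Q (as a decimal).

Let w = b^2·p = 74600. δw/w = √((2·δb/b)² + (1·δp/p)²) = √(0.000384 + 0.00348) = 0.0622, so δw = 4640.
Q = w + z − c: δQ = √(δw² + δz² + δc²) = √(2.15e+07 + 2.2e+06 + 5.89e+05) = 4930
Q = 89700, so δQ/Q = 4930/89700 = 0.0550.

0.0550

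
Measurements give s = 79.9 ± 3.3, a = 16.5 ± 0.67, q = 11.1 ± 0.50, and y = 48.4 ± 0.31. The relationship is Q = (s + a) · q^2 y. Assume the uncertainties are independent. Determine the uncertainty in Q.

55700

Let u = s + a = 96.4. δu = √(δs² + δa²) = √(10.9 + 0.449) = 3.37, so δu/u = 0.0349.
Q is then a monomial in u, q, y:
δQ/Q = √((δu/u)² + (2·δq/q)² + (1·δy/y)²) = √(0.00122 + 0.00812 + 4.1e-05) = 0.0968
Q = 5.75e+05, so δQ = 0.0968 × 5.75e+05 = 55700.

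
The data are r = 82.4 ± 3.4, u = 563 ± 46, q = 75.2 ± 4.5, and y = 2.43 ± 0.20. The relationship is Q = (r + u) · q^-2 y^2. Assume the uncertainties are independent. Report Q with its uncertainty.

Let w = r + u = 645. δw = √(δr² + δu²) = √(11.6 + 2120) = 46.1, so δw/w = 0.0715.
Q is then a monomial in w, q, y:
δQ/Q = √((δw/w)² + (-2·δq/q)² + (2·δy/y)²) = √(0.00511 + 0.0143 + 0.0271) = 0.216
Q = 0.674, so δQ = 0.216 × 0.674 = 0.145.

0.674 ± 0.145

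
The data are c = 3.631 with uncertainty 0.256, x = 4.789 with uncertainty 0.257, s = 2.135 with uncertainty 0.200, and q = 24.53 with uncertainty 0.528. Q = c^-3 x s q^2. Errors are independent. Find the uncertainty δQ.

Q is a product of powers, so relative uncertainties combine in quadrature:
  (-3·δc/c)² = (-3×0.0705)² = 0.0447;  (1·δx/x)² = (1×0.0537)² = 0.00288;  (1·δs/s)² = (1×0.0937)² = 0.00878;  (2·δq/q)² = (2×0.0215)² = 0.00185
δQ/Q = √(0.0582) = 0.241
Q = 128.5, so δQ = 0.241 × 128.5 = 31.0.

31.0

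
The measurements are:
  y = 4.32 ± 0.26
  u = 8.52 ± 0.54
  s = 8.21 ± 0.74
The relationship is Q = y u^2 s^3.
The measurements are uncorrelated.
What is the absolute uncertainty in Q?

52900

Since Q is a product/quotient, work with relative uncertainties:
  (1·δy/y)² = (1×0.0602)² = 0.00362;  (2·δu/u)² = (2×0.0634)² = 0.0161;  (3·δs/s)² = (3×0.0901)² = 0.0731
δQ/Q = √(0.0928) = 0.305
Q = 1.74e+05, so δQ = 0.305 × 1.74e+05 = 52900.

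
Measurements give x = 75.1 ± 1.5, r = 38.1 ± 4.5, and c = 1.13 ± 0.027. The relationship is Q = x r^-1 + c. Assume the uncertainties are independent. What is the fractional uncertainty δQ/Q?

0.0766

Let p = x·r^-1 = 1.97. δp/p = √((1·δx/x)² + (-1·δr/r)²) = √(0.000399 + 0.0140) = 0.120, so δp = 0.236.
Q = p + c: δQ = √(δp² + δc²) = √(0.0558 + 0.000729) = 0.238
Q = 3.10, so δQ/Q = 0.238/3.10 = 0.0766.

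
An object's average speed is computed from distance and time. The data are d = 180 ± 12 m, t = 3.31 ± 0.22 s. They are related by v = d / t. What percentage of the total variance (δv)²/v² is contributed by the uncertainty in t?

(δv/v)² = (1·δd/d)² + (-1·δt/t)²
  d term: (1×0.0667)² = 0.00444
  t term: (-1×0.0665)² = 0.00442
Total = 0.00886. Share from t = 0.00442/0.00886 = 0.498.

49.8%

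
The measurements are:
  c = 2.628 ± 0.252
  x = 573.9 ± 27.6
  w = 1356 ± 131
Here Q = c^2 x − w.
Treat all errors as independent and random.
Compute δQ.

795

Let p = c^2·x = 3964. δp/p = √((2·δc/c)² + (1·δx/x)²) = √(0.0368 + 0.00231) = 0.198, so δp = 784.
Q = p − w: δQ = √(δp² + δw²) = √(6.14e+05 + 17200) = 795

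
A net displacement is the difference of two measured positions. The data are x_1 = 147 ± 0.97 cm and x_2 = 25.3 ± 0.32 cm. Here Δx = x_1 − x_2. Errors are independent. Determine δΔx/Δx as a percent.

For a sum/difference, combine absolute errors in quadrature:
  (δx_1)² = 0.941;  (δx_2)² = 0.102
δΔx = √(1.04) = 1.02 cm
Δx = 122 cm, so δΔx/Δx = 1.02/122 = 0.00839.

0.839%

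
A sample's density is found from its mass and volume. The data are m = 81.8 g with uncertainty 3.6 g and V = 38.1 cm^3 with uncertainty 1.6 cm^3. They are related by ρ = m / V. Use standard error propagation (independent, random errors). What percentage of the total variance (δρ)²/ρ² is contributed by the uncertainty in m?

52.3%

(δρ/ρ)² = (1·δm/m)² + (-1·δV/V)²
  m term: (1×0.0440)² = 0.00194
  V term: (-1×0.0420)² = 0.00176
Total = 0.00370. Share from m = 0.00194/0.00370 = 0.523.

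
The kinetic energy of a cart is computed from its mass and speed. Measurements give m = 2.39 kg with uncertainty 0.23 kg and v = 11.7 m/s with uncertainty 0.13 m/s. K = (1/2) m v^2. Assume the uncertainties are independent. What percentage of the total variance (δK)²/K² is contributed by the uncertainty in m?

(δK/K)² = (1·δm/m)² + (2·δv/v)²
  m term: (1×0.0962)² = 0.00926
  v term: (2×0.0111)² = 0.000494
Total = 0.00975. Share from m = 0.00926/0.00975 = 0.949.

94.9%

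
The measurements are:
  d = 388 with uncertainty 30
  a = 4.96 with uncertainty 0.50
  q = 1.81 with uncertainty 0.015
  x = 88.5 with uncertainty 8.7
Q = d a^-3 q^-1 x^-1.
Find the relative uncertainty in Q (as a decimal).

0.327

For a monomial Q ∝ d, a^-3, q^-1, x^-1, fractional errors add in quadrature:
  (1·δd/d)² = (1×0.0773)² = 0.00598;  (-3·δa/a)² = (-3×0.101)² = 0.0915;  (-1·δq/q)² = (-1×0.00829)² = 6.87e-05;  (-1·δx/x)² = (-1×0.0983)² = 0.00966
δQ/Q = √(0.107) = 0.327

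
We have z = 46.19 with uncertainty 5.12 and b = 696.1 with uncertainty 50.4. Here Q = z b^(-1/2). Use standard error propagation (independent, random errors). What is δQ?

0.204

For a monomial Q ∝ z, b^(-1/2), fractional errors add in quadrature:
  (1·δz/z)² = (1×0.111)² = 0.0123;  (−½·δb/b)² = (-0.5×0.0724)² = 0.00131
δQ/Q = √(0.0136) = 0.117
Q = 1.751, so δQ = 0.117 × 1.751 = 0.204.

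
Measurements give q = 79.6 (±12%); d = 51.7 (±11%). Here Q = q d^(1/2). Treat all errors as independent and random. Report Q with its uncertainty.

Since Q is a product/quotient, work with relative uncertainties:
  (1·δq/q)² = (1×0.120)² = 0.0144;  (½·δd/d)² = (0.5×0.110)² = 0.00302
δQ/Q = √(0.0174) = 0.132
Q = 572, so δQ = 0.132 × 572 = 75.6.

572 ± 75.6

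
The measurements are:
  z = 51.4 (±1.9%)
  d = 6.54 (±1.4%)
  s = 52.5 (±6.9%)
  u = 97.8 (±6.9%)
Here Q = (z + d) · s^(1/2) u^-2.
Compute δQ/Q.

0.143

Let w = z + d = 57.9. δw = √(δz² + δd²) = √(0.954 + 0.00838) = 0.981, so δw/w = 0.0169.
Q is then a monomial in w, s, u:
δQ/Q = √((δw/w)² + (½·δs/s)² + (-2·δu/u)²) = √(0.000287 + 0.00119 + 0.0190) = 0.143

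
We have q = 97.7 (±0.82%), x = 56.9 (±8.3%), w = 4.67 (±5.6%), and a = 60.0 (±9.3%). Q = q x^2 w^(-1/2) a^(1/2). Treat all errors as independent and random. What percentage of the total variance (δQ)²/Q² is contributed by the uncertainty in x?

90.1%

(δQ/Q)² = (1·δq/q)² + (2·δx/x)² + (−½·δw/w)² + (½·δa/a)²
  q term: (1×0.00820)² = 6.72e-05
  x term: (2×0.0830)² = 0.0276
  w term: (-0.5×0.0560)² = 0.000784
  a term: (0.5×0.0930)² = 0.00216
Total = 0.0306. Share from x = 0.0276/0.0306 = 0.901.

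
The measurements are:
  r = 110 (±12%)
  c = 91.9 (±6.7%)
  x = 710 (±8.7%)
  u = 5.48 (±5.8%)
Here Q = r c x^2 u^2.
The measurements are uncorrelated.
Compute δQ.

3.83e+10

For a monomial Q ∝ r, c, x^2, u^2, fractional errors add in quadrature:
  (1·δr/r)² = (1×0.120)² = 0.0144;  (1·δc/c)² = (1×0.0670)² = 0.00449;  (2·δx/x)² = (2×0.0870)² = 0.0303;  (2·δu/u)² = (2×0.0580)² = 0.0135
δQ/Q = √(0.0626) = 0.250
Q = 1.53e+11, so δQ = 0.250 × 1.53e+11 = 3.83e+10.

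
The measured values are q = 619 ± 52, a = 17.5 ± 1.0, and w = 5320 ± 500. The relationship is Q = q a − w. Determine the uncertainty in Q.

1210

Let p = q·a = 10800. δp/p = √((1·δq/q)² + (1·δa/a)²) = √(0.00706 + 0.00327) = 0.102, so δp = 1100.
Q = p − w: δQ = √(δp² + δw²) = √(1.21e+06 + 2.5e+05) = 1210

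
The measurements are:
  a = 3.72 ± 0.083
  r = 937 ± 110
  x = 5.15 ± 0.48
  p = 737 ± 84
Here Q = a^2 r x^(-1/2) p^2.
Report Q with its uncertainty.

Since Q is a product/quotient, work with relative uncertainties:
  (2·δa/a)² = (2×0.0223)² = 0.00199;  (1·δr/r)² = (1×0.117)² = 0.0138;  (−½·δx/x)² = (-0.5×0.0932)² = 0.00217;  (2·δp/p)² = (2×0.114)² = 0.0520
δQ/Q = √(0.0699) = 0.264
Q = 3.1e+09, so δQ = 0.264 × 3.1e+09 = 8.21e+08.

(3.10 ± 0.821) × 10^9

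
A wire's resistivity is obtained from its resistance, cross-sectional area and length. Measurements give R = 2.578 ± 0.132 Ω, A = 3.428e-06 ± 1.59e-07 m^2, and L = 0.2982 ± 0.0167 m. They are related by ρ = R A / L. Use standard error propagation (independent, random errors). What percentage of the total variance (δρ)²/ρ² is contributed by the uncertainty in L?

39.7%

(δρ/ρ)² = (1·δR/R)² + (1·δA/A)² + (-1·δL/L)²
  R term: (1×0.0512)² = 0.00262
  A term: (1×0.0464)² = 0.00215
  L term: (-1×0.0560)² = 0.00314
Total = 0.00791. Share from L = 0.00314/0.00791 = 0.397.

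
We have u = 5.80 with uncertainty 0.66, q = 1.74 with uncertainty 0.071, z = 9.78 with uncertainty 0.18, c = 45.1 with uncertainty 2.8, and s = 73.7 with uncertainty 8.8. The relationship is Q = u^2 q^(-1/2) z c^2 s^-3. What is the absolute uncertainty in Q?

For a monomial Q ∝ u^2, q^(-1/2), z, c^2, s^-3, fractional errors add in quadrature:
  (2·δu/u)² = (2×0.114)² = 0.0518;  (−½·δq/q)² = (-0.5×0.0408)² = 0.000416;  (1·δz/z)² = (1×0.0184)² = 0.000339;  (2·δc/c)² = (2×0.0621)² = 0.0154;  (-3·δs/s)² = (-3×0.119)² = 0.128
δQ/Q = √(0.196) = 0.443
Q = 1.27, so δQ = 0.443 × 1.27 = 0.561.

0.561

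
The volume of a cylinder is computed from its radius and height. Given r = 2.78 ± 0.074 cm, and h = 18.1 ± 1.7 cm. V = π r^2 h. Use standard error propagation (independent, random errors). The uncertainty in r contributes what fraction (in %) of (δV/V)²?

(δV/V)² = (2·δr/r)² + (1·δh/h)²
  r term: (2×0.0266)² = 0.00283
  h term: (1×0.0939)² = 0.00882
Total = 0.0117. Share from r = 0.00283/0.0117 = 0.243.

24.3%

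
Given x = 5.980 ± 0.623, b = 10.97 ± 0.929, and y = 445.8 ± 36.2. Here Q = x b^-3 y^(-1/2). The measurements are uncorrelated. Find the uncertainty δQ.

Relative error in a monomial: (δQ/Q)² = Σ (nᵢ · δxᵢ/xᵢ)².
  (1·δx/x)² = (1×0.104)² = 0.0109;  (-3·δb/b)² = (-3×0.0847)² = 0.0645;  (−½·δy/y)² = (-0.5×0.0812)² = 0.00165
δQ/Q = √(0.0770) = 0.278
Q = 0.0002145, so δQ = 0.278 × 0.0002145 = 5.96e-05.

5.96e-05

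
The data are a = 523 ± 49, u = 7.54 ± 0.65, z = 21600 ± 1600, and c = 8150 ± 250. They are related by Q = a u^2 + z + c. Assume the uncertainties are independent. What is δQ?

Let p = a·u^2 = 29700. δp/p = √((1·δa/a)² + (2·δu/u)²) = √(0.00878 + 0.0297) = 0.196, so δp = 5830.
Q = p + z + c: δQ = √(δp² + δz² + δc²) = √(3.4e+07 + 2.56e+06 + 62500) = 6060

6060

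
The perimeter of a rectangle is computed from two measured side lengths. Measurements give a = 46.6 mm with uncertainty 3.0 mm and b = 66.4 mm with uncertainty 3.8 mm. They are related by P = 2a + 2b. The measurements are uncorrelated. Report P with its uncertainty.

226 ± 9.68 mm

Each term contributes (cᵢ δxᵢ)² to (δP)²:
  (2·δa)² = 36.0;  (2·δb)² = 57.8
δP = √(93.8) = 9.68 mm
P = 226 mm.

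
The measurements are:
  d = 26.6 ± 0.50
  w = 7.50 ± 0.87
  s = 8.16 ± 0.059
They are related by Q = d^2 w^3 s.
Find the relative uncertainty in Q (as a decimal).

0.350

Relative error in a monomial: (δQ/Q)² = Σ (nᵢ · δxᵢ/xᵢ)².
  (2·δd/d)² = (2×0.0188)² = 0.00141;  (3·δw/w)² = (3×0.116)² = 0.121;  (1·δs/s)² = (1×0.00723)² = 5.23e-05
δQ/Q = √(0.123) = 0.350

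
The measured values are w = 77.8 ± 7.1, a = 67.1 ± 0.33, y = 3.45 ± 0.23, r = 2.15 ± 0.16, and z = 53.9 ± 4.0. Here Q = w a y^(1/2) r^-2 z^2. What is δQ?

1.41e+06

Products/powers → add relative errors in quadrature, weighted by exponent:
  (1·δw/w)² = (1×0.0913)² = 0.00833;  (1·δa/a)² = (1×0.00492)² = 2.42e-05;  (½·δy/y)² = (0.5×0.0667)² = 0.00111;  (-2·δr/r)² = (-2×0.0744)² = 0.0222;  (2·δz/z)² = (2×0.0742)² = 0.0220
δQ/Q = √(0.0536) = 0.232
Q = 6.09e+06, so δQ = 0.232 × 6.09e+06 = 1.41e+06.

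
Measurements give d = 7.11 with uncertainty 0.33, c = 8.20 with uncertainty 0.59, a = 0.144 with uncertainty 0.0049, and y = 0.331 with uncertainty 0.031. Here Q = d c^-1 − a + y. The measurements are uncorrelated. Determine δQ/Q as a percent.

Let p = d·c^-1 = 0.867. δp/p = √((1·δd/d)² + (-1·δc/c)²) = √(0.00215 + 0.00518) = 0.0856, so δp = 0.0742.
Q = p − a + y: δQ = √(δp² + δa² + δy²) = √(0.00551 + 2.4e-05 + 0.000961) = 0.0806
Q = 1.05, so δQ/Q = 0.0806/1.05 = 0.0765.

7.65%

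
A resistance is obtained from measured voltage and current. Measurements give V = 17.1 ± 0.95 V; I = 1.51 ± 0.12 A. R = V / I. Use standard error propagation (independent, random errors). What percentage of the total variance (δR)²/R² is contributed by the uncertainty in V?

(δR/R)² = (1·δV/V)² + (-1·δI/I)²
  V term: (1×0.0556)² = 0.00309
  I term: (-1×0.0795)² = 0.00632
Total = 0.00940. Share from V = 0.00309/0.00940 = 0.328.

32.8%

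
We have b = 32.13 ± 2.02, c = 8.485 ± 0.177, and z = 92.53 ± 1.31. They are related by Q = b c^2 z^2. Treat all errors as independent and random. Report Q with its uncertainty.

Each factor contributes (exponent × relative error)² to (δQ/Q)²:
  (1·δb/b)² = (1×0.0629)² = 0.00395;  (2·δc/c)² = (2×0.0209)² = 0.00174;  (2·δz/z)² = (2×0.0142)² = 0.000802
δQ/Q = √(0.00649) = 0.0806
Q = 1.981e+07, so δQ = 0.0806 × 1.981e+07 = 1.6e+06.

(1.981 ± 0.160) × 10^7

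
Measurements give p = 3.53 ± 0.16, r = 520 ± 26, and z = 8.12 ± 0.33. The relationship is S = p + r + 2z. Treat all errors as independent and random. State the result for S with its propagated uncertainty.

S is a linear combination, so absolute uncertainties add in quadrature:
  (δp)² = 0.0256;  (δr)² = 676;  (2·δz)² = 0.436
δS = √(676) = 26.0
S = 540.

540 ± 26.0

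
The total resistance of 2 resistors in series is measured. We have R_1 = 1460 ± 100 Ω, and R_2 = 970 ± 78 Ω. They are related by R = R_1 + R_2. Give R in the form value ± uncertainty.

2430 ± 127 Ω

Each term contributes (cᵢ δxᵢ)² to (δR)²:
  (δR_1)² = 10000;  (δR_2)² = 6080
δR = √(16100) = 127 Ω
R = 2430 Ω.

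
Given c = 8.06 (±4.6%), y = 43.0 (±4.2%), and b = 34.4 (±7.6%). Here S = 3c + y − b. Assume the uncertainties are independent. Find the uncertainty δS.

Each term contributes (cᵢ δxᵢ)² to (δS)²:
  (3·δc)² = 1.24;  (δy)² = 3.26;  (δb)² = 6.84
δS = √(11.3) = 3.37

3.37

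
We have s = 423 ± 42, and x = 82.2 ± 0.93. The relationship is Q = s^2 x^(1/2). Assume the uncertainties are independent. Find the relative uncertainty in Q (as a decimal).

Q is a product of powers, so relative uncertainties combine in quadrature:
  (2·δs/s)² = (2×0.0993)² = 0.0394;  (½·δx/x)² = (0.5×0.0113)² = 3.2e-05
δQ/Q = √(0.0395) = 0.199

0.199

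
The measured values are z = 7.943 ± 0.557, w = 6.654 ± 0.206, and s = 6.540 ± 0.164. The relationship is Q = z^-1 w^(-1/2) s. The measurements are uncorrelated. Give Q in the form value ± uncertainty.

Q is a product of powers, so relative uncertainties combine in quadrature:
  (-1·δz/z)² = (-1×0.0701)² = 0.00492;  (−½·δw/w)² = (-0.5×0.0310)² = 0.000240;  (1·δs/s)² = (1×0.0251)² = 0.000629
δQ/Q = √(0.00579) = 0.0761
Q = 0.3192, so δQ = 0.0761 × 0.3192 = 0.0243.

0.3192 ± 0.0243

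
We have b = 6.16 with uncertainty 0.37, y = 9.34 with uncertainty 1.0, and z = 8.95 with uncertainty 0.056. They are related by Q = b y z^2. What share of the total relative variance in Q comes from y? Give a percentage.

(δQ/Q)² = (1·δb/b)² + (1·δy/y)² + (2·δz/z)²
  b term: (1×0.0601)² = 0.00361
  y term: (1×0.107)² = 0.0115
  z term: (2×0.00626)² = 0.000157
Total = 0.0152. Share from y = 0.0115/0.0152 = 0.753.

75.3%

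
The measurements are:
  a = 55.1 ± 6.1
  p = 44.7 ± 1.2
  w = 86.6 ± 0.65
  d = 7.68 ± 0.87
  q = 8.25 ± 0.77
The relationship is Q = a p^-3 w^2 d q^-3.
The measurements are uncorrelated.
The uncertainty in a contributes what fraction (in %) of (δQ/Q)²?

(δQ/Q)² = (1·δa/a)² + (-3·δp/p)² + (2·δw/w)² + (1·δd/d)² + (-3·δq/q)²
  a term: (1×0.111)² = 0.0123
  p term: (-3×0.0268)² = 0.00649
  w term: (2×0.00751)² = 0.000225
  d term: (1×0.113)² = 0.0128
  q term: (-3×0.0933)² = 0.0784
Total = 0.110. Share from a = 0.0123/0.110 = 0.111.

11.1%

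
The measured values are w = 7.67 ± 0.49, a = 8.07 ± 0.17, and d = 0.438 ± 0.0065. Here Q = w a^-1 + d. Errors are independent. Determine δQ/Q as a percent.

Let p = w·a^-1 = 0.950. δp/p = √((1·δw/w)² + (-1·δa/a)²) = √(0.00408 + 0.000444) = 0.0673, so δp = 0.0639.
Q = p + d: δQ = √(δp² + δd²) = √(0.00409 + 4.22e-05) = 0.0643
Q = 1.39, so δQ/Q = 0.0643/1.39 = 0.0463.

4.63%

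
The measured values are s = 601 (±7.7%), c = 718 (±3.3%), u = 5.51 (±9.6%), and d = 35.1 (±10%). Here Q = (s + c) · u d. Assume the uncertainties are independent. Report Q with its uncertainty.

(2.55 ± 0.368) × 10^5

Let w = s + c = 1320. δw = √(δs² + δc²) = √(2140 + 561) = 52.0, so δw/w = 0.0394.
Q is then a monomial in w, u, d:
δQ/Q = √((δw/w)² + (1·δu/u)² + (1·δd/d)²) = √(0.00155 + 0.00922 + 0.0100) = 0.144
Q = 2.55e+05, so δQ = 0.144 × 2.55e+05 = 36800.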